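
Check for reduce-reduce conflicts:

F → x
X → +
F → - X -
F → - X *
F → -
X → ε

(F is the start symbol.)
Yes — I1: [F → - .] vs [X → .]

A reduce-reduce conflict occurs when an LR(0) state has two complete items [A → α .] and [B → β .] — both call for a reduction, and with no lookahead the parser cannot choose between them.

Augment with F' → F and build the canonical LR(0) collection (I0 = CLOSURE({[F' → . F]}), then GOTO on every symbol after a dot until no new states appear). It has 8 states:
  I0: { [F → . - X *], [F → . - X -], [F → . -], [F → . x], [F' → . F] }  — shift
  I1: { [F → - . X *], [F → - . X -], [F → - .], [X → . +], [X → .] }  — shift, 2 reduces
  I2: { [F' → F .] }  — accept
  I3: { [F → x .] }  — reduce
  I4: { [X → + .] }  — reduce
  I5: { [F → - X . *], [F → - X . -] }  — shift
  I6: { [F → - X * .] }  — reduce
  I7: { [F → - X - .] }  — reduce

I1 contains complete items [F → - .], [X → .] — reduce-reduce conflict.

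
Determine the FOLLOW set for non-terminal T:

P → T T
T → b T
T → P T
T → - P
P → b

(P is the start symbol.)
To compute FOLLOW(T), find every occurrence of T on a right-hand side N → α T β: add FIRST(β) \ {ε}, and if β is empty or nullable also add FOLLOW(N). Iterate to a fixed point.

In P → T T: T is followed by T, add FIRST(T) \ {ε} = { '-', 'b' }
In P → T T: T is at the end, add FOLLOW(P)
In T → b T: T is at the end; this adds FOLLOW(T) to itself — nothing new
In T → P T: T is at the end; this adds FOLLOW(T) to itself — nothing new

The FOLLOW sets referred to above (computed the same way, to a fixed point):
  FOLLOW(P) = { $, '-', 'b' }

Taking the union: FOLLOW(T) = { $, '-', 'b' }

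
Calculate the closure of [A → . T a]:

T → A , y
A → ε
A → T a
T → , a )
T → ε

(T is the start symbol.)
To compute CLOSURE, for each item [A → α.Bβ] where B is a non-terminal, add [B → .γ] for all productions B → γ; repeat for the newly added items until nothing changes.

Start with: [A → . T a]
  [A → . T a] has the dot before T: add [T → . A , y], [T → . , a )], [T → .]
  [T → . A , y] has the dot before A: add [A → .]
No further items can be added.

CLOSURE = { [A → . T a], [A → .], [T → . , a )], [T → . A , y], [T → .] }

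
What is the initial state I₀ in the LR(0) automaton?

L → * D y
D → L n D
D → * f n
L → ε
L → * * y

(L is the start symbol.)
{ [L → . * * y], [L → . * D y], [L → .], [L' → . L] }

First, augment the grammar with L' → L
I₀ = CLOSURE({ [L' → . L] }):
  [L' → . L] has the dot before L: add [L → . * D y], [L → .], [L → . * * y]
No further items can be added.

I₀ = { [L → . * * y], [L → . * D y], [L → .], [L' → . L] }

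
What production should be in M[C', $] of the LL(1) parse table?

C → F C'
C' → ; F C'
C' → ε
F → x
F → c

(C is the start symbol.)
To find M[C', $], we find productions for C' where $ is in the predict set (PREDICT(N → α) = (FIRST(α) \ {ε}) ∪ (FOLLOW(N) if α ⇒* ε)).

Relevant sets:
  FOLLOW(C') = { $ }

C' → ; F C': PREDICT = { ';' }
C' → ε: PREDICT = { $ }
  $ is in predict set, so this production goes in M[C', $]

M[C', $] = C' → ε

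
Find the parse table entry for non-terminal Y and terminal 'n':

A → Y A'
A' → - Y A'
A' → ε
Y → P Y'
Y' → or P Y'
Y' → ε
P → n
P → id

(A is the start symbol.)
Y → P Y'

To find M[Y, 'n'], we find productions for Y where 'n' is in the predict set (PREDICT(N → α) = (FIRST(α) \ {ε}) ∪ (FOLLOW(N) if α ⇒* ε)).

Relevant sets:
  FIRST(P) = { 'id', 'n' }

Y → P Y': PREDICT = { 'id', 'n' }
  'n' is in predict set, so this production goes in M[Y, 'n']

M[Y, 'n'] = Y → P Y'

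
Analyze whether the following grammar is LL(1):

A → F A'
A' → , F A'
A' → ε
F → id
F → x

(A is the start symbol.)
Relevant sets:
  FOLLOW(A') = { $ }

For A':
  PREDICT(A' → ',' F A') = { ',' }
  PREDICT(A' → ε) = { $ }
For F:
  PREDICT(F → id) = { 'id' }
  PREDICT(F → x) = { 'x' }
A has a single production, so nothing to check there.

All predict sets are disjoint. The grammar IS LL(1).

Answer: Yes, the grammar is LL(1).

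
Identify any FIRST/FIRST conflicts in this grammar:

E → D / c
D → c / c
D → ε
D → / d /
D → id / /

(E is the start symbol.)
No FIRST/FIRST conflicts.

A FIRST/FIRST conflict occurs when two productions N → α and N → β for the same non-terminal have FIRST(α) ∩ FIRST(β) ≠ ∅ (with ε ∈ FIRST of a nullable right-hand side, so two nullable alternatives also conflict).

Productions for D:
  D → c / c: FIRST = { 'c' }
  D → ε: FIRST = { ε }
  D → / d /: FIRST = { '/' }
  D → id / /: FIRST = { 'id' }
E has only one production, so no FIRST/FIRST conflict is possible there.

All alternatives of each non-terminal have pairwise disjoint FIRST sets.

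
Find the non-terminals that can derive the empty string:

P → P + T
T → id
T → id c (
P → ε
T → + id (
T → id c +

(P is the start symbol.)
{ 'P' }

A non-terminal is nullable if it can derive ε (the empty string): either it has an ε-production, or it has a production whose right-hand side consists entirely of nullable non-terminals.

ε-productions: P → ε
So P is immediately nullable.
No further non-terminal can be added: every production for the remaining non-terminals contains a terminal or a non-nullable non-terminal.
Nullable = { 'P' }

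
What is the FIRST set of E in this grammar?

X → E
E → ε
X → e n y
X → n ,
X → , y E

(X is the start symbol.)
To compute FIRST(E), examine every production with E on the left-hand side, reading each right-hand side left to right until a non-nullable symbol is reached.

From E → ε:
  - ε-production, so ε ∈ FIRST(E)

Collecting: FIRST(E) = { ε }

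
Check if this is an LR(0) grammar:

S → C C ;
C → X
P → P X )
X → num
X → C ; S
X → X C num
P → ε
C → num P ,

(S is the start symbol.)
No. Shift-reduce conflict between [C → X .] and [C → . num P ,]

Augment with S' → S and build the canonical LR(0) collection (I0 = CLOSURE({[S' → . S]}), then GOTO on every symbol after a dot until no new states appear). It has 16 states:
  I0: { [C → . X], [C → . num P ,], [S → . C C ;], [S' → . S], [X → . C ; S], [X → . X C num], [X → . num] }  — shift
  I1: { [C → . X], [C → . num P ,], [S → C . C ;], [X → . C ; S], [X → . X C num], [X → . num], [X → C . ; S] }  — shift
  I2: { [S' → S .] }  — accept
  I3: { [C → . X], [C → . num P ,], [C → X .], [X → . C ; S], [X → . X C num], [X → . num], [X → X . C num] }  — shift, reduce
  I4: { [C → num . P ,], [P → . P X )], [P → .], [X → num .] }  — 2 reduces
  I5: { [C → . X], [C → . num P ,], [C → num P . ,], [P → P . X )], [X → . C ; S], [X → . X C num], [X → . num] }  — shift
  I6: { [C → num P , .] }  — reduce
  I7: { [X → C . ; S] }  — shift
  I8: { [C → . X], [C → . num P ,], [C → X .], [P → P X . )], [X → . C ; S], [X → . X C num], [X → . num], [X → X . C num] }  — shift, reduce
  I9: { [P → P X ) .] }  — reduce
  I10: { [X → C . ; S], [X → X C . num] }  — shift
  I11: { [C → . X], [C → . num P ,], [S → . C C ;], [X → . C ; S], [X → . X C num], [X → . num], [X → C ; . S] }  — shift
  I12: { [X → X C num .] }  — reduce
  I13: { [X → C ; S .] }  — reduce
  I14: { [S → C C . ;], [X → C . ; S] }  — shift
  I15: { [C → . X], [C → . num P ,], [S → . C C ;], [S → C C ; .], [X → . C ; S], [X → . X C num], [X → . num], [X → C ; . S] }  — shift, reduce

Conflict in state I3:
  Shift-reduce conflict between [C → X .] and [C → . num P ,]
So the grammar is NOT LR(0).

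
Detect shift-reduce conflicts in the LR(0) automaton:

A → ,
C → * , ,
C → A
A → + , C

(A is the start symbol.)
Augment with A' → A and build the canonical LR(0) collection (I0 = CLOSURE({[A' → . A]}), then GOTO on every symbol after a dot until no new states appear). It has 10 states:
  I0: { [A → . + , C], [A → . ,], [A' → . A] }  — shift
  I1: { [A → + . , C] }  — shift
  I2: { [A → , .] }  — reduce
  I3: { [A' → A .] }  — accept
  I4: { [A → + , . C], [A → . + , C], [A → . ,], [C → . * , ,], [C → . A] }  — shift
  I5: { [C → * . , ,] }  — shift
  I6: { [C → A .] }  — reduce
  I7: { [A → + , C .] }  — reduce
  I8: { [C → * , . ,] }  — shift
  I9: { [C → * , , .] }  — reduce

No state contains both a complete item and a shift item.

Answer: No shift-reduce conflicts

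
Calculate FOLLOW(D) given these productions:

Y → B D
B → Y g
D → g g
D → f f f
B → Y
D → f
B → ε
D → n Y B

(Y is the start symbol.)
To compute FOLLOW(D), find every occurrence of D on a right-hand side N → α D β: add FIRST(β) \ {ε}, and if β is empty or nullable also add FOLLOW(N). Iterate to a fixed point.

In Y → B D: D is at the end, add FOLLOW(Y)

The FOLLOW sets referred to above (computed the same way, to a fixed point):
  FOLLOW(Y) = { $, 'f', 'g', 'n' }

Taking the union: FOLLOW(D) = { $, 'f', 'g', 'n' }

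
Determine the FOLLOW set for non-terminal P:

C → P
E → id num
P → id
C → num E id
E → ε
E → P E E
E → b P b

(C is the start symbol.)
In C → P: P is at the end, add FOLLOW(C)
In E → P E E: P is followed by E E, add FIRST(E E) \ {ε} = { 'b', 'id' }
  E E is nullable, so also add FOLLOW(E)
In E → b P b: P is followed by b, add FIRST(b) \ {ε} = { 'b' }

The FOLLOW sets referred to above (computed the same way, to a fixed point):
  FOLLOW(C) = { $ }
  FOLLOW(E) = { 'b', 'id' }

Taking the union: FOLLOW(P) = { $, 'b', 'id' }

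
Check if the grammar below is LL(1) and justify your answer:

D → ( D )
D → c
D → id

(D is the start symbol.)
Yes, the grammar is LL(1).

A grammar is LL(1) if for each non-terminal N with multiple productions, the predict sets of those productions are pairwise disjoint, where PREDICT(N → α) = (FIRST(α) \ {ε}) ∪ (FOLLOW(N) if α ⇒* ε).

For D:
  PREDICT(D → '(' D ')') = { '(' }
  PREDICT(D → c) = { 'c' }
  PREDICT(D → id) = { 'id' }

All predict sets are disjoint. The grammar IS LL(1).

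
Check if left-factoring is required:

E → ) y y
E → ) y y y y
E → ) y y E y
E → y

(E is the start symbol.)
Left-factoring is needed when two productions for the same non-terminal
share a common prefix on the right-hand side.

Productions for E:
  E → ) y y
  E → ) y y y y
  E → ) y y E y
  E → y

Found common prefix ') y y' in productions for E

Answer: Yes, E has productions with common prefix ') y y'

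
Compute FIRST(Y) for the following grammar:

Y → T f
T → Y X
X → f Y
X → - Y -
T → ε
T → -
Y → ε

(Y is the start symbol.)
FIRST sets of the other non-terminals involved (by the same procedure, iterated to a fixed point):
  FIRST(T) = { '-', 'f', ε }

From Y → T f:
  - T is a non-terminal: add FIRST(T) \ {ε} = { '-', 'f' }
    T is nullable, so continue to the next symbol
  - f is a terminal: add 'f' and stop
From Y → ε:
  - ε-production, so ε ∈ FIRST(Y)

Collecting: FIRST(Y) = { '-', 'f', ε }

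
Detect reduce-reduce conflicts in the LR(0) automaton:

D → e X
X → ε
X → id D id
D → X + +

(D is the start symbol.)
A reduce-reduce conflict occurs when an LR(0) state has two complete items [A → α .] and [B → β .] — both call for a reduction, and with no lookahead the parser cannot choose between them.

Augment with D' → D and build the canonical LR(0) collection (I0 = CLOSURE({[D' → . D]}), then GOTO on every symbol after a dot until no new states appear). It has 10 states:
  I0: { [D → . X + +], [D → . e X], [D' → . D], [X → . id D id], [X → .] }  — shift, reduce
  I1: { [D' → D .] }  — accept
  I2: { [D → X . + +] }  — shift
  I3: { [D → e . X], [X → . id D id], [X → .] }  — shift, reduce
  I4: { [D → . X + +], [D → . e X], [X → . id D id], [X → .], [X → id . D id] }  — shift, reduce
  I5: { [X → id D . id] }  — shift
  I6: { [X → id D id .] }  — reduce
  I7: { [D → e X .] }  — reduce
  I8: { [D → X + . +] }  — shift
  I9: { [D → X + + .] }  — reduce

No state contains more than one complete item.

Answer: No reduce-reduce conflicts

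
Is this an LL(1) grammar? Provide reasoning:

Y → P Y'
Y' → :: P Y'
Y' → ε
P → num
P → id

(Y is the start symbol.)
A grammar is LL(1) if for each non-terminal N with multiple productions, the predict sets of those productions are pairwise disjoint, where PREDICT(N → α) = (FIRST(α) \ {ε}) ∪ (FOLLOW(N) if α ⇒* ε).

Relevant sets:
  FOLLOW(Y') = { $ }

For Y':
  PREDICT(Y' → :: P Y') = { '::' }
  PREDICT(Y' → ε) = { $ }
For P:
  PREDICT(P → num) = { 'num' }
  PREDICT(P → id) = { 'id' }
Y has a single production, so nothing to check there.

All predict sets are disjoint. The grammar IS LL(1).

Answer: Yes, the grammar is LL(1).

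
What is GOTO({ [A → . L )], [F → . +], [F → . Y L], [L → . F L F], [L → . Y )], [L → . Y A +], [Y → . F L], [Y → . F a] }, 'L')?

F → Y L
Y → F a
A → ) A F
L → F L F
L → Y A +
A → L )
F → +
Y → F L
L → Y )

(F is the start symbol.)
{ [A → L . )] }

GOTO(I, 'L') = CLOSURE({ [A → αX.β] : [A → α.Xβ] ∈ I, X = 'L' })

Items with dot before 'L', with the dot advanced:
  [A → . L )] → [A → L . )]
Closure adds nothing (no advanced item has the dot before a non-terminal).

GOTO = { [A → L . )] }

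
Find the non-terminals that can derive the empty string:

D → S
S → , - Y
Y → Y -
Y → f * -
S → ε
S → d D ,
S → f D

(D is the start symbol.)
A non-terminal is nullable if it can derive ε (the empty string): either it has an ε-production, or it has a production whose right-hand side consists entirely of nullable non-terminals.

ε-productions: S → ε
So S is immediately nullable.
D → S: every symbol on the right is nullable, so D is nullable too.
No further non-terminal can be added: every production for the remaining non-terminals contains a terminal or a non-nullable non-terminal.
Nullable = { 'D', 'S' }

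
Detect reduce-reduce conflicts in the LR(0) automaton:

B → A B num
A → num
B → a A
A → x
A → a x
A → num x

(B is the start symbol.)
Augment with B' → B and build the canonical LR(0) collection (I0 = CLOSURE({[B' → . B]}), then GOTO on every symbol after a dot until no new states appear). It has 13 states:
  I0: { [A → . a x], [A → . num x], [A → . num], [A → . x], [B → . A B num], [B → . a A], [B' → . B] }  — shift
  I1: { [A → . a x], [A → . num x], [A → . num], [A → . x], [B → . A B num], [B → . a A], [B → A . B num] }  — shift
  I2: { [B' → B .] }  — accept
  I3: { [A → . a x], [A → . num x], [A → . num], [A → . x], [A → a . x], [B → a . A] }  — shift
  I4: { [A → num . x], [A → num .] }  — shift, reduce
  I5: { [A → x .] }  — reduce
  I6: { [A → num x .] }  — reduce
  I7: { [B → a A .] }  — reduce
  I8: { [A → a . x] }  — shift
  I9: { [A → a x .], [A → x .] }  — 2 reduces
  I10: { [A → a x .] }  — reduce
  I11: { [B → A B . num] }  — shift
  I12: { [B → A B num .] }  — reduce

I9 contains complete items [A → a x .], [A → x .] — reduce-reduce conflict.

Answer: Yes — I9: [A → a x .] vs [A → x .]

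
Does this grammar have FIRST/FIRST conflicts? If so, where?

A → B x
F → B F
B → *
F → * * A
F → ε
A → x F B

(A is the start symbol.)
Yes. F → B F / F → '*' '*' A on { '*' }

A FIRST/FIRST conflict occurs when two productions N → α and N → β for the same non-terminal have FIRST(α) ∩ FIRST(β) ≠ ∅ (with ε ∈ FIRST of a nullable right-hand side, so two nullable alternatives also conflict).

FIRST sets of the non-terminals at (or reachable through a nullable prefix from) the front of some alternative:
  FIRST(B) = { '*' }

Productions for A:
  A → B x: FIRST = { '*' }
  A → x F B: FIRST = { 'x' }
Productions for F:
  F → B F: FIRST = { '*' }
  F → * * A: FIRST = { '*' }
  F → ε: FIRST = { ε }
B has only one production, so no FIRST/FIRST conflict is possible there.

Conflict for F: F → B F and F → * * A
  Overlap: { '*' }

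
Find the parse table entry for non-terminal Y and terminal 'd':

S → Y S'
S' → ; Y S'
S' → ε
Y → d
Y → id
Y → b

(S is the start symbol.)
Y → d

To find M[Y, 'd'], we find productions for Y where 'd' is in the predict set (PREDICT(N → α) = (FIRST(α) \ {ε}) ∪ (FOLLOW(N) if α ⇒* ε)).

Y → d: PREDICT = { 'd' }
  'd' is in predict set, so this production goes in M[Y, 'd']
Y → id: PREDICT = { 'id' }
Y → b: PREDICT = { 'b' }

M[Y, 'd'] = Y → d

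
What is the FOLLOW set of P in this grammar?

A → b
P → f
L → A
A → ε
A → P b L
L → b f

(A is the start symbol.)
{ 'b' }

To compute FOLLOW(P), find every occurrence of P on a right-hand side N → α P β: add FIRST(β) \ {ε}, and if β is empty or nullable also add FOLLOW(N). Iterate to a fixed point.

In A → P b L: P is followed by b L, add FIRST(b L) \ {ε} = { 'b' }

Taking the union: FOLLOW(P) = { 'b' }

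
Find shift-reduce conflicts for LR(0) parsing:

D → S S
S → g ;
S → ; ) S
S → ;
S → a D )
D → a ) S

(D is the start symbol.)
Yes — I1: [S → ; .] vs [S → ; . ) S]

A shift-reduce conflict occurs when an LR(0) state has both:
  - a complete (reduce) item [A → α .] (dot at the end), and
  - a shift item [B → β . c γ] (dot before a terminal).

Augment with D' → D and build the canonical LR(0) collection (I0 = CLOSURE({[D' → . D]}), then GOTO on every symbol after a dot until no new states appear). It has 15 states:
  I0: { [D → . S S], [D → . a ) S], [D' → . D], [S → . ; ) S], [S → . ;], [S → . a D )], [S → . g ;] }  — shift
  I1: { [S → ; . ) S], [S → ; .] }  — shift, reduce
  I2: { [D' → D .] }  — accept
  I3: { [D → S . S], [S → . ; ) S], [S → . ;], [S → . a D )], [S → . g ;] }  — shift
  I4: { [D → . S S], [D → . a ) S], [D → a . ) S], [S → . ; ) S], [S → . ;], [S → . a D )], [S → . g ;], [S → a . D )] }  — shift
  I5: { [S → g . ;] }  — shift
  I6: { [S → g ; .] }  — reduce
  I7: { [D → a ) . S], [S → . ; ) S], [S → . ;], [S → . a D )], [S → . g ;] }  — shift
  I8: { [S → a D . )] }  — shift
  I9: { [S → a D ) .] }  — reduce
  I10: { [D → a ) S .] }  — reduce
  I11: { [D → . S S], [D → . a ) S], [S → . ; ) S], [S → . ;], [S → . a D )], [S → . g ;], [S → a . D )] }  — shift
  I12: { [D → S S .] }  — reduce
  I13: { [S → . ; ) S], [S → . ;], [S → . a D )], [S → . g ;], [S → ; ) . S] }  — shift
  I14: { [S → ; ) S .] }  — reduce

I1 contains reduce item [S → ; .] and shift item [S → ; . ) S] — shift-reduce conflict.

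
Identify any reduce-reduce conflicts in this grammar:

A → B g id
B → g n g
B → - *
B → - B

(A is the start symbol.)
A reduce-reduce conflict occurs when an LR(0) state has two complete items [A → α .] and [B → β .] — both call for a reduction, and with no lookahead the parser cannot choose between them.

Augment with A' → A and build the canonical LR(0) collection (I0 = CLOSURE({[A' → . A]}), then GOTO on every symbol after a dot until no new states appear). It has 11 states:
  I0: { [A → . B g id], [A' → . A], [B → . - *], [B → . - B], [B → . g n g] }  — shift
  I1: { [B → - . *], [B → - . B], [B → . - *], [B → . - B], [B → . g n g] }  — shift
  I2: { [A' → A .] }  — accept
  I3: { [A → B . g id] }  — shift
  I4: { [B → g . n g] }  — shift
  I5: { [B → g n . g] }  — shift
  I6: { [B → g n g .] }  — reduce
  I7: { [A → B g . id] }  — shift
  I8: { [A → B g id .] }  — reduce
  I9: { [B → - * .] }  — reduce
  I10: { [B → - B .] }  — reduce

No state contains more than one complete item.

Answer: No reduce-reduce conflicts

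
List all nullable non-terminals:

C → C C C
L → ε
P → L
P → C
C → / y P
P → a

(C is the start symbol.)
A non-terminal is nullable if it can derive ε (the empty string): either it has an ε-production, or it has a production whose right-hand side consists entirely of nullable non-terminals.

ε-productions: L → ε
So L is immediately nullable.
P → L: every symbol on the right is nullable, so P is nullable too.
No further non-terminal can be added: every production for the remaining non-terminals contains a terminal or a non-nullable non-terminal.
Nullable = { 'L', 'P' }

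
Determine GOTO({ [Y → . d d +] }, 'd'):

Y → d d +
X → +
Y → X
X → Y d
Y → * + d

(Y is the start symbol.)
GOTO(I, 'd') = CLOSURE({ [A → αX.β] : [A → α.Xβ] ∈ I, X = 'd' })

Items with dot before 'd', with the dot advanced:
  [Y → . d d +] → [Y → d . d +]
Closure adds nothing (no advanced item has the dot before a non-terminal).

GOTO = { [Y → d . d +] }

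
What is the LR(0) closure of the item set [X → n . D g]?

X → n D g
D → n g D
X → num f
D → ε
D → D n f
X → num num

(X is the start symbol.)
To compute CLOSURE, for each item [A → α.Bβ] where B is a non-terminal, add [B → .γ] for all productions B → γ; repeat for the newly added items until nothing changes.

Start with: [X → n . D g]
  [X → n . D g] has the dot before D: add [D → . n g D], [D → .], [D → . D n f]
No further items can be added.

CLOSURE = { [D → . D n f], [D → . n g D], [D → .], [X → n . D g] }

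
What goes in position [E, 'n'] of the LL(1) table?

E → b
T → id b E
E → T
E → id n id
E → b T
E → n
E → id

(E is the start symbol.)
To find M[E, 'n'], we find productions for E where 'n' is in the predict set (PREDICT(N → α) = (FIRST(α) \ {ε}) ∪ (FOLLOW(N) if α ⇒* ε)).

Relevant sets:
  FIRST(T) = { 'id' }

E → b: PREDICT = { 'b' }
E → T: PREDICT = { 'id' }
E → id n id: PREDICT = { 'id' }
E → b T: PREDICT = { 'b' }
E → n: PREDICT = { 'n' }
  'n' is in predict set, so this production goes in M[E, 'n']
E → id: PREDICT = { 'id' }

M[E, 'n'] = E → n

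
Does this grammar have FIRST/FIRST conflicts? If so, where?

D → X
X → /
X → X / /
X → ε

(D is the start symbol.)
A FIRST/FIRST conflict occurs when two productions N → α and N → β for the same non-terminal have FIRST(α) ∩ FIRST(β) ≠ ∅ (with ε ∈ FIRST of a nullable right-hand side, so two nullable alternatives also conflict).

FIRST sets of the non-terminals at (or reachable through a nullable prefix from) the front of some alternative:
  FIRST(X) = { '/', ε }

Productions for X:
  X → /: FIRST = { '/' }
  X → X / /: FIRST = { '/' }
  X → ε: FIRST = { ε }
D has only one production, so no FIRST/FIRST conflict is possible there.

Conflict for X: X → / and X → X / /
  Overlap: { '/' }

Answer: Yes. X → '/' / X → X '/' '/' on { '/' }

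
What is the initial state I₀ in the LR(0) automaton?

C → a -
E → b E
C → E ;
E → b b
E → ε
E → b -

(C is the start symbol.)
{ [C → . E ;], [C → . a -], [C' → . C], [E → . b -], [E → . b E], [E → . b b], [E → .] }

First, augment the grammar with C' → C
I₀ = CLOSURE({ [C' → . C] }):
  [C' → . C] has the dot before C: add [C → . a -], [C → . E ;]
  [C → . E ;] has the dot before E: add [E → . b E], [E → . b b], [E → .], [E → . b -]
No further items can be added.

I₀ = { [C → . E ;], [C → . a -], [C' → . C], [E → . b -], [E → . b E], [E → . b b], [E → .] }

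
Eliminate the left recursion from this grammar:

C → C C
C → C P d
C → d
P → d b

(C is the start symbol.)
C is directly left-recursive. The standard transformation for
  A → A α₁ | ... | A α_m | β₁ | ... | β_n
is
  A  → β₁ A' | ... | β_n A'
  A' → α₁ A' | ... | α_m A' | ε

C → d becomes C → d C'
C → C C becomes C' → C C'
C → C P d becomes C' → P d C'
Add C' → ε

Productions for other non-terminals are unchanged:
  P → d b

Resulting grammar:
C → d C'
C' → C C'
C' → P d C'
C' → ε
P → d b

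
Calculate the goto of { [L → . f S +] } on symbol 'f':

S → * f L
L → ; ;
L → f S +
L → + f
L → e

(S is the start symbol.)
GOTO(I, 'f') = CLOSURE({ [A → αX.β] : [A → α.Xβ] ∈ I, X = 'f' })

Items with dot before 'f', with the dot advanced:
  [L → . f S +] → [L → f . S +]
Closure of the advanced items:
  [L → f . S +] has the dot before S: add [S → . * f L]

GOTO = { [L → f . S +], [S → . * f L] }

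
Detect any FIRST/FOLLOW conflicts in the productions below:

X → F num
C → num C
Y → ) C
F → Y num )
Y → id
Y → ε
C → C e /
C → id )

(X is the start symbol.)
No FIRST/FOLLOW conflicts.

A FIRST/FOLLOW conflict occurs when a non-terminal N has a nullable alternative N → β (β ⇒* ε) and another alternative N → α with FIRST(α) ∩ FOLLOW(N) ≠ ∅: on such a lookahead the parser cannot decide between expanding α and letting N vanish via β.

Nullable non-terminals: Y.

Y: nullable alternative(s) Y → ε; FOLLOW(Y) = { 'num' }
  Y → ) C: FIRST \ {ε} = { ')' } — disjoint from FOLLOW(Y)
  Y → id: FIRST \ {ε} = { 'id' } — disjoint from FOLLOW(Y)
  Y → ε: FIRST \ {ε} = { } — this is the only nullable alternative, skip

C, F, X have no nullable alternative, so no FIRST/FOLLOW check is needed there.

No FIRST/FOLLOW conflicts found.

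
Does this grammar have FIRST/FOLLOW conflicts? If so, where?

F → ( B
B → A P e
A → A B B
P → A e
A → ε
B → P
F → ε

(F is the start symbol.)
Nullable non-terminals: A, F.
FIRST sets used below: FIRST(A) = { 'e', ε }, FIRST(B) = { 'e' }

A: nullable alternative(s) A → ε; FOLLOW(A) = { 'e' }
  A → A B B: FIRST \ {ε} = { 'e' } — overlaps FOLLOW(A) on { 'e' }: CONFLICT
  A → ε: FIRST \ {ε} = { } — this is the only nullable alternative, skip

F: nullable alternative(s) F → ε; FOLLOW(F) = { $ }
  F → ( B: FIRST \ {ε} = { '(' } — disjoint from FOLLOW(F)
  F → ε: FIRST \ {ε} = { } — this is the only nullable alternative, skip

B, P have no nullable alternative, so no FIRST/FOLLOW check is needed there.

So the grammar has 1 FIRST/FOLLOW conflict (marked CONFLICT above).

Answer: Yes. A → A B B with FOLLOW(A) on { 'e' }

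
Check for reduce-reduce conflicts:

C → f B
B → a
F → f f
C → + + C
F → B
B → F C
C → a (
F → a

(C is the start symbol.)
A reduce-reduce conflict occurs when an LR(0) state has two complete items [A → α .] and [B → β .] — both call for a reduction, and with no lookahead the parser cannot choose between them.

Augment with C' → C and build the canonical LR(0) collection (I0 = CLOSURE({[C' → . C]}), then GOTO on every symbol after a dot until no new states appear). It has 14 states:
  I0: { [C → . + + C], [C → . a (], [C → . f B], [C' → . C] }  — shift
  I1: { [C → + . + C] }  — shift
  I2: { [C' → C .] }  — accept
  I3: { [C → a . (] }  — shift
  I4: { [B → . F C], [B → . a], [C → f . B], [F → . B], [F → . a], [F → . f f] }  — shift
  I5: { [C → f B .], [F → B .] }  — 2 reduces
  I6: { [B → F . C], [C → . + + C], [C → . a (], [C → . f B] }  — shift
  I7: { [B → a .], [F → a .] }  — 2 reduces
  I8: { [F → f . f] }  — shift
  I9: { [F → f f .] }  — reduce
  I10: { [B → F C .] }  — reduce
  I11: { [C → a ( .] }  — reduce
  I12: { [C → + + . C], [C → . + + C], [C → . a (], [C → . f B] }  — shift
  I13: { [C → + + C .] }  — reduce

I5 contains complete items [C → f B .], [F → B .] — reduce-reduce conflict.
I7 contains complete items [B → a .], [F → a .] — reduce-reduce conflict.

Answer: Yes — I5: [C → f B .] vs [F → B .]; I7: [B → a .] vs [F → a .]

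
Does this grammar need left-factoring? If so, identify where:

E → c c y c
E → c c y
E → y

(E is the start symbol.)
Yes, E has productions with common prefix 'c c y'

Left-factoring is needed when two productions for the same non-terminal
share a common prefix on the right-hand side.

Productions for E:
  E → c c y c
  E → c c y
  E → y

Found common prefix 'c c y' in productions for E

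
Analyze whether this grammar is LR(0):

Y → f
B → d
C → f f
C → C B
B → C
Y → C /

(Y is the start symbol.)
No. Shift-reduce conflict between [Y → f .] and [C → f . f]

A grammar is LR(0) if no state in the canonical LR(0) collection has:
  - both a shift item (dot before a terminal) and a complete item (shift-reduce conflict), or
  - two or more complete items (reduce-reduce conflict; the accept item [Y' → Y .] counts as a complete item here).

Augment with Y' → Y and build the canonical LR(0) collection (I0 = CLOSURE({[Y' → . Y]}), then GOTO on every symbol after a dot until no new states appear). It has 10 states:
  I0: { [C → . C B], [C → . f f], [Y → . C /], [Y → . f], [Y' → . Y] }  — shift
  I1: { [B → . C], [B → . d], [C → . C B], [C → . f f], [C → C . B], [Y → C . /] }  — shift
  I2: { [Y' → Y .] }  — accept
  I3: { [C → f . f], [Y → f .] }  — shift, reduce
  I4: { [C → f f .] }  — reduce
  I5: { [Y → C / .] }  — reduce
  I6: { [C → C B .] }  — reduce
  I7: { [B → . C], [B → . d], [B → C .], [C → . C B], [C → . f f], [C → C . B] }  — shift, reduce
  I8: { [B → d .] }  — reduce
  I9: { [C → f . f] }  — shift

Conflict in state I3:
  Shift-reduce conflict between [Y → f .] and [C → f . f]
So the grammar is NOT LR(0).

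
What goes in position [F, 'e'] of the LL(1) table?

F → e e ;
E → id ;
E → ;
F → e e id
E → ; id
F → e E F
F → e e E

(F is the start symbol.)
F → e e ;, F → e e id, F → e E F, F → e e E

To find M[F, 'e'], we find productions for F where 'e' is in the predict set (PREDICT(N → α) = (FIRST(α) \ {ε}) ∪ (FOLLOW(N) if α ⇒* ε)).

F → e e ;: PREDICT = { 'e' }
  'e' is in predict set, so this production goes in M[F, 'e']
F → e e id: PREDICT = { 'e' }
  'e' is in predict set, so this production goes in M[F, 'e']
F → e E F: PREDICT = { 'e' }
  'e' is in predict set, so this production goes in M[F, 'e']
F → e e E: PREDICT = { 'e' }
  'e' is in predict set, so this production goes in M[F, 'e']

M[F, 'e'] = F → e e ;, F → e e id, F → e E F, F → e e E  (a multiply-defined cell — the grammar is not LL(1))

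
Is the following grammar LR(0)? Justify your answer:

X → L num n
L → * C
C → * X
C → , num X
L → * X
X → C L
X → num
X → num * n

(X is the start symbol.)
Augment with X' → X and build the canonical LR(0) collection (I0 = CLOSURE({[X' → . X]}), then GOTO on every symbol after a dot until no new states appear). It has 18 states:
  I0: { [C → . * X], [C → . , num X], [L → . * C], [L → . * X], [X → . C L], [X → . L num n], [X → . num * n], [X → . num], [X' → . X] }  — shift
  I1: { [C → * . X], [C → . * X], [C → . , num X], [L → * . C], [L → * . X], [L → . * C], [L → . * X], [X → . C L], [X → . L num n], [X → . num * n], [X → . num] }  — shift
  I2: { [C → , . num X] }  — shift
  I3: { [L → . * C], [L → . * X], [X → C . L] }  — shift
  I4: { [X → L . num n] }  — shift
  I5: { [X' → X .] }  — accept
  I6: { [X → num . * n], [X → num .] }  — shift, reduce
  I7: { [X → num * . n] }  — shift
  I8: { [X → num * n .] }  — reduce
  I9: { [X → L num . n] }  — shift
  I10: { [X → L num n .] }  — reduce
  I11: { [C → . * X], [C → . , num X], [L → * . C], [L → * . X], [L → . * C], [L → . * X], [X → . C L], [X → . L num n], [X → . num * n], [X → . num] }  — shift
  I12: { [X → C L .] }  — reduce
  I13: { [L → * C .], [L → . * C], [L → . * X], [X → C . L] }  — shift, reduce
  I14: { [L → * X .] }  — reduce
  I15: { [C → , num . X], [C → . * X], [C → . , num X], [L → . * C], [L → . * X], [X → . C L], [X → . L num n], [X → . num * n], [X → . num] }  — shift
  I16: { [C → , num X .] }  — reduce
  I17: { [C → * X .], [L → * X .] }  — 2 reduces

Conflict in state I6:
  Shift-reduce conflict between [X → num .] and [X → num . * n]
So the grammar is NOT LR(0).

Answer: No. Shift-reduce conflict between [X → num .] and [X → num . * n]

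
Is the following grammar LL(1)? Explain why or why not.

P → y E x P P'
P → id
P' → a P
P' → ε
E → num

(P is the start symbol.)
No. Predict set conflict for P': { 'a' }

A grammar is LL(1) if for each non-terminal N with multiple productions, the predict sets of those productions are pairwise disjoint, where PREDICT(N → α) = (FIRST(α) \ {ε}) ∪ (FOLLOW(N) if α ⇒* ε).

Relevant sets:
  FOLLOW(P') = { $, 'a' }

For P:
  PREDICT(P → y E x P P') = { 'y' }
  PREDICT(P → id) = { 'id' }
For P':
  PREDICT(P' → a P) = { 'a' }
  PREDICT(P' → ε) = { $, 'a' }
E has a single production, so nothing to check there.

Conflict found: Predict set conflict for P': { 'a' }
The grammar is NOT LL(1).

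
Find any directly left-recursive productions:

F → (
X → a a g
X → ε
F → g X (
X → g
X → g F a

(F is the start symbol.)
F → (: starts with '('
X → a a g: starts with a
X → ε: starts with ε
F → g X (: starts with g
X → g: starts with g
X → g F a: starts with g

No direct left recursion found.

Answer: No direct left recursion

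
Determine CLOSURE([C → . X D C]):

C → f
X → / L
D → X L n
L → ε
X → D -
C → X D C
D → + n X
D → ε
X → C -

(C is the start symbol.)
To compute CLOSURE, for each item [A → α.Bβ] where B is a non-terminal, add [B → .γ] for all productions B → γ; repeat for the newly added items until nothing changes.

Start with: [C → . X D C]
  [C → . X D C] has the dot before X: add [X → . / L], [X → . D -], [X → . C -]
  [X → . D -] has the dot before D: add [D → . X L n], [D → . + n X], [D → .]
  [X → . C -] has the dot before C: add [C → . f]
No further items can be added.

CLOSURE = { [C → . X D C], [C → . f], [D → . + n X], [D → . X L n], [D → .], [X → . / L], [X → . C -], [X → . D -] }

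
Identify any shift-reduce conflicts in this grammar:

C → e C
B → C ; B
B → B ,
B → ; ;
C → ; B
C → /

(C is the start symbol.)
Yes — I7: [C → ; B .] vs [B → B . ,]; I10: [B → C ; B .] vs [B → B . ,]; I12: [B → ; ; .] vs [B → . ; ;]

A shift-reduce conflict occurs when an LR(0) state has both:
  - a complete (reduce) item [A → α .] (dot at the end), and
  - a shift item [B → β . c γ] (dot before a terminal).

Augment with C' → C and build the canonical LR(0) collection (I0 = CLOSURE({[C' → . C]}), then GOTO on every symbol after a dot until no new states appear). It has 13 states:
  I0: { [C → . /], [C → . ; B], [C → . e C], [C' → . C] }  — shift
  I1: { [C → / .] }  — reduce
  I2: { [B → . ; ;], [B → . B ,], [B → . C ; B], [C → . /], [C → . ; B], [C → . e C], [C → ; . B] }  — shift
  I3: { [C' → C .] }  — accept
  I4: { [C → . /], [C → . ; B], [C → . e C], [C → e . C] }  — shift
  I5: { [C → e C .] }  — reduce
  I6: { [B → . ; ;], [B → . B ,], [B → . C ; B], [B → ; . ;], [C → . /], [C → . ; B], [C → . e C], [C → ; . B] }  — shift
  I7: { [B → B . ,], [C → ; B .] }  — shift, reduce
  I8: { [B → C . ; B] }  — shift
  I9: { [B → . ; ;], [B → . B ,], [B → . C ; B], [B → C ; . B], [C → . /], [C → . ; B], [C → . e C] }  — shift
  I10: { [B → B . ,], [B → C ; B .] }  — shift, reduce
  I11: { [B → B , .] }  — reduce
  I12: { [B → . ; ;], [B → . B ,], [B → . C ; B], [B → ; . ;], [B → ; ; .], [C → . /], [C → . ; B], [C → . e C], [C → ; . B] }  — shift, reduce

I7 contains reduce item [C → ; B .] and shift item [B → B . ,] — shift-reduce conflict.
I10 contains reduce item [B → C ; B .] and shift item [B → B . ,] — shift-reduce conflict.
I12 contains reduce item [B → ; ; .] and shift items [B → . ; ;], [B → ; . ;], [C → . /], [C → . ; B], [C → . e C] — shift-reduce conflict.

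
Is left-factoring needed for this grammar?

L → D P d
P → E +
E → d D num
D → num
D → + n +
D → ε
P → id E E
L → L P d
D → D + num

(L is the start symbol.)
Left-factoring is needed when two productions for the same non-terminal
share a common prefix on the right-hand side.

Productions for L:
  L → D P d
  L → L P d
Productions for P:
  P → E +
  P → id E E
Productions for D:
  D → num
  D → + n +
  D → ε
  D → D + num

No common prefixes found.

Answer: No, left-factoring is not needed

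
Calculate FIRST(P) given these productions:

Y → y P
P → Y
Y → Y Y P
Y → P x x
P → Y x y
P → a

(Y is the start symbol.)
To compute FIRST(P), examine every production with P on the left-hand side, reading each right-hand side left to right until a non-nullable symbol is reached.

FIRST sets of the other non-terminals involved (by the same procedure, iterated to a fixed point):
  FIRST(Y) = { 'a', 'y' }

From P → Y:
  - Y is a non-terminal: add FIRST(Y) \ {ε} = { 'a', 'y' }
    Y is not nullable, so stop
From P → Y x y:
  - Y is a non-terminal: add FIRST(Y) \ {ε} = { 'a', 'y' }
    Y is not nullable, so stop
From P → a:
  - a is a terminal: add 'a' and stop

Collecting: FIRST(P) = { 'a', 'y' }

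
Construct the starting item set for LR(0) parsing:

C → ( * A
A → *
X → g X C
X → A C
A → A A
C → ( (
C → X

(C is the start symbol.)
{ [A → . *], [A → . A A], [C → . ( (], [C → . ( * A], [C → . X], [C' → . C], [X → . A C], [X → . g X C] }

First, augment the grammar with C' → C
I₀ = CLOSURE({ [C' → . C] }):
  [C' → . C] has the dot before C: add [C → . ( * A], [C → . ( (], [C → . X]
  [C → . X] has the dot before X: add [X → . g X C], [X → . A C]
  [X → . A C] has the dot before A: add [A → . *], [A → . A A]
No further items can be added.

I₀ = { [A → . *], [A → . A A], [C → . ( (], [C → . ( * A], [C → . X], [C' → . C], [X → . A C], [X → . g X C] }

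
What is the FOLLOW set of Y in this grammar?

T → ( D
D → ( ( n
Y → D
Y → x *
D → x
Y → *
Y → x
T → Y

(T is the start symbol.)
To compute FOLLOW(Y), find every occurrence of Y on a right-hand side N → α Y β: add FIRST(β) \ {ε}, and if β is empty or nullable also add FOLLOW(N). Iterate to a fixed point.

In T → Y: Y is at the end, add FOLLOW(T)

The FOLLOW sets referred to above (computed the same way, to a fixed point):
  FOLLOW(T) = { $ }

Taking the union: FOLLOW(Y) = { $ }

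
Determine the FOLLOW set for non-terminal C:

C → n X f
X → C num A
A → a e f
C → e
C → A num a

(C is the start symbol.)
{ $, 'num' }

To compute FOLLOW(C), find every occurrence of C on a right-hand side N → α C β: add FIRST(β) \ {ε}, and if β is empty or nullable also add FOLLOW(N). Iterate to a fixed point.

C is the start symbol, so $ ∈ FOLLOW(C).
In X → C num A: C is followed by num A, add FIRST(num A) \ {ε} = { 'num' }

Taking the union: FOLLOW(C) = { $, 'num' }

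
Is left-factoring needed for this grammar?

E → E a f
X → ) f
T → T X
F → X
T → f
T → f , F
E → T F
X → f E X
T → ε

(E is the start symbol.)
Yes, T has productions with common prefix 'f'

Left-factoring is needed when two productions for the same non-terminal
share a common prefix on the right-hand side.

Productions for E:
  E → E a f
  E → T F
Productions for X:
  X → ) f
  X → f E X
Productions for T:
  T → T X
  T → f
  T → f , F
  T → ε

Found common prefix 'f' in productions for T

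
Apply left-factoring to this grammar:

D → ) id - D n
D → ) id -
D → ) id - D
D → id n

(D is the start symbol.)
Left-factoring transforms A → αβ₁ | αβ₂ into A → αA' and A' → β₁ | β₂
(α is the longest common prefix among the alternatives). Repeat until
no nonterminal has two alternatives with a common prefix.

Round 1: D has alternatives sharing prefix ') id -'. Introduce D': D → ) id - D'
  Add: D' → D n
  Add: D' → ε
  Add: D' → D

Round 2: D' has alternatives sharing prefix 'D'. Introduce D'': D' → D D''
  Add: D'' → n
  Add: D'' → ε

No remaining common prefixes — done.

Resulting grammar:
D → ) id - D'
D' → D D''
D'' → n
D'' → ε
D' → ε
D → id n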